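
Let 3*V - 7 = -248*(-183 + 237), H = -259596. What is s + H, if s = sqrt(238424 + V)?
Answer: -259596 + sqrt(2105661)/3 ≈ -2.5911e+5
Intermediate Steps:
V = -13385/3 (V = 7/3 + (-248*(-183 + 237))/3 = 7/3 + (-248*54)/3 = 7/3 + (1/3)*(-13392) = 7/3 - 4464 = -13385/3 ≈ -4461.7)
s = sqrt(2105661)/3 (s = sqrt(238424 - 13385/3) = sqrt(701887/3) = sqrt(2105661)/3 ≈ 483.70)
s + H = sqrt(2105661)/3 - 259596 = -259596 + sqrt(2105661)/3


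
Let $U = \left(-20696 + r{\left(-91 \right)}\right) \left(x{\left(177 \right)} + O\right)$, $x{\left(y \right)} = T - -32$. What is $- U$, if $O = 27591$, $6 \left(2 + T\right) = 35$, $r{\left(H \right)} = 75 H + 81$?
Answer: $\frac{2274240920}{3} \approx 7.5808 \cdot 10^{8}$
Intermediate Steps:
$r{\left(H \right)} = 81 + 75 H$
$T = \frac{23}{6}$ ($T = -2 + \frac{1}{6} \cdot 35 = -2 + \frac{35}{6} = \frac{23}{6} \approx 3.8333$)
$x{\left(y \right)} = \frac{215}{6}$ ($x{\left(y \right)} = \frac{23}{6} - -32 = \frac{23}{6} + 32 = \frac{215}{6}$)
$U = - \frac{2274240920}{3}$ ($U = \left(-20696 + \left(81 + 75 \left(-91\right)\right)\right) \left(\frac{215}{6} + 27591\right) = \left(-20696 + \left(81 - 6825\right)\right) \frac{165761}{6} = \left(-20696 - 6744\right) \frac{165761}{6} = \left(-27440\right) \frac{165761}{6} = - \frac{2274240920}{3} \approx -7.5808 \cdot 10^{8}$)
$- U = \left(-1\right) \left(- \frac{2274240920}{3}\right) = \frac{2274240920}{3}$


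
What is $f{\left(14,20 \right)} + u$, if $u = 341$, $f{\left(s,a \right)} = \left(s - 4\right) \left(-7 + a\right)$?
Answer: $471$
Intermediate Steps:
$f{\left(s,a \right)} = \left(-7 + a\right) \left(-4 + s\right)$ ($f{\left(s,a \right)} = \left(-4 + s\right) \left(-7 + a\right) = \left(-7 + a\right) \left(-4 + s\right)$)
$f{\left(14,20 \right)} + u = \left(28 - 98 - 80 + 20 \cdot 14\right) + 341 = \left(28 - 98 - 80 + 280\right) + 341 = 130 + 341 = 471$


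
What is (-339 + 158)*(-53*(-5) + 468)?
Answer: -132673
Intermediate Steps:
(-339 + 158)*(-53*(-5) + 468) = -181*(265 + 468) = -181*733 = -132673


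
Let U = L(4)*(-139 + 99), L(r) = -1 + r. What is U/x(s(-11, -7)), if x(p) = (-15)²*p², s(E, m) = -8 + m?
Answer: -8/3375 ≈ -0.0023704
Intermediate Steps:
U = -120 (U = (-1 + 4)*(-139 + 99) = 3*(-40) = -120)
x(p) = 225*p²
U/x(s(-11, -7)) = -120*1/(225*(-8 - 7)²) = -120/(225*(-15)²) = -120/(225*225) = -120/50625 = -120*1/50625 = -8/3375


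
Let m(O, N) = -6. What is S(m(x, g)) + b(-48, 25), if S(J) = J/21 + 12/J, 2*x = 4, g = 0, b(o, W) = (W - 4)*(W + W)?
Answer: 7334/7 ≈ 1047.7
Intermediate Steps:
b(o, W) = 2*W*(-4 + W) (b(o, W) = (-4 + W)*(2*W) = 2*W*(-4 + W))
x = 2 (x = (½)*4 = 2)
S(J) = 12/J + J/21 (S(J) = J*(1/21) + 12/J = J/21 + 12/J = 12/J + J/21)
S(m(x, g)) + b(-48, 25) = (12/(-6) + (1/21)*(-6)) + 2*25*(-4 + 25) = (12*(-⅙) - 2/7) + 2*25*21 = (-2 - 2/7) + 1050 = -16/7 + 1050 = 7334/7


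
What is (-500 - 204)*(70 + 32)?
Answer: -71808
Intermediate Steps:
(-500 - 204)*(70 + 32) = -704*102 = -71808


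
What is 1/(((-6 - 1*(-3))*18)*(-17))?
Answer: 1/918 ≈ 0.0010893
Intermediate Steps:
1/(((-6 - 1*(-3))*18)*(-17)) = 1/(((-6 + 3)*18)*(-17)) = 1/(-3*18*(-17)) = 1/(-54*(-17)) = 1/918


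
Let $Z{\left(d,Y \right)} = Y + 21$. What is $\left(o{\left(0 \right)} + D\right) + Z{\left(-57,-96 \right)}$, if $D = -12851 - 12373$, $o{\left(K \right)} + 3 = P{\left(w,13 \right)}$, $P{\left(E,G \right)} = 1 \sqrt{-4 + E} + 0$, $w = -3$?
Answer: $-25302 + i \sqrt{7} \approx -25302.0 + 2.6458 i$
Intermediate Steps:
$Z{\left(d,Y \right)} = 21 + Y$
$P{\left(E,G \right)} = \sqrt{-4 + E}$ ($P{\left(E,G \right)} = \sqrt{-4 + E} + 0 = \sqrt{-4 + E}$)
$o{\left(K \right)} = -3 + i \sqrt{7}$ ($o{\left(K \right)} = -3 + \sqrt{-4 - 3} = -3 + \sqrt{-7} = -3 + i \sqrt{7}$)
$D = -25224$ ($D = -12851 - 12373 = -25224$)
$\left(o{\left(0 \right)} + D\right) + Z{\left(-57,-96 \right)} = \left(\left(-3 + i \sqrt{7}\right) - 25224\right) + \left(21 - 96\right) = \left(-25227 + i \sqrt{7}\right) - 75 = -25302 + i \sqrt{7}$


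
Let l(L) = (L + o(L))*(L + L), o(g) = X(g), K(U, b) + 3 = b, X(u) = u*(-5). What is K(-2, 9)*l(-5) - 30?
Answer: -1230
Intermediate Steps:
X(u) = -5*u
K(U, b) = -3 + b
o(g) = -5*g
l(L) = -8*L**2 (l(L) = (L - 5*L)*(L + L) = (-4*L)*(2*L) = -8*L**2)
K(-2, 9)*l(-5) - 30 = (-3 + 9)*(-8*(-5)**2) - 30 = 6*(-8*25) - 30 = 6*(-200) - 30 = -1200 - 30 = -1230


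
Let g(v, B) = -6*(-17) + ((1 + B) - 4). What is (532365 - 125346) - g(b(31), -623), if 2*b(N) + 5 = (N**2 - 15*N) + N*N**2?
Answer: 407543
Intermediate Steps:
b(N) = -5/2 + N**2/2 + N**3/2 - 15*N/2 (b(N) = -5/2 + ((N**2 - 15*N) + N*N**2)/2 = -5/2 + ((N**2 - 15*N) + N**3)/2 = -5/2 + (N**2 + N**3 - 15*N)/2 = -5/2 + (N**2/2 + N**3/2 - 15*N/2) = -5/2 + N**2/2 + N**3/2 - 15*N/2)
g(v, B) = 99 + B (g(v, B) = 102 + (-3 + B) = 99 + B)
(532365 - 125346) - g(b(31), -623) = (532365 - 125346) - (99 - 623) = 407019 - 1*(-524) = 407019 + 524 = 407543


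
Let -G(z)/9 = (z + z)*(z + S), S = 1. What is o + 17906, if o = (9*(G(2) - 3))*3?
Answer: 14909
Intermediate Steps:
G(z) = -18*z*(1 + z) (G(z) = -9*(z + z)*(z + 1) = -9*2*z*(1 + z) = -18*z*(1 + z))
o = -2997 (o = (9*(-18*2*(1 + 2) - 3))*3 = (9*(-18*2*3 - 3))*3 = (9*(-108 - 3))*3 = (9*(-111))*3 = -999*3 = -2997)
o + 17906 = -2997 + 17906 = 14909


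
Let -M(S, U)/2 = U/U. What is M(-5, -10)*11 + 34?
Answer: 12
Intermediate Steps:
M(S, U) = -2 (M(S, U) = -2*U/U = -2*1 = -2)
M(-5, -10)*11 + 34 = -2*11 + 34 = -22 + 34 = 12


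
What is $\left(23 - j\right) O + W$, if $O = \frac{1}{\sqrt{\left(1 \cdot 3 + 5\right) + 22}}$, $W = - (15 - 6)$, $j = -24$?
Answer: $-9 + \frac{47 \sqrt{30}}{30} \approx -0.41901$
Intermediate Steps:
$W = -9$ ($W = - (15 - 6) = \left(-1\right) 9 = -9$)
$O = \frac{\sqrt{30}}{30}$ ($O = \frac{1}{\sqrt{\left(3 + 5\right) + 22}} = \frac{1}{\sqrt{8 + 22}} = \frac{1}{\sqrt{30}} = \frac{\sqrt{30}}{30} \approx 0.18257$)
$\left(23 - j\right) O + W = \left(23 - -24\right) \frac{\sqrt{30}}{30} - 9 = \left(23 + 24\right) \frac{\sqrt{30}}{30} - 9 = 47 \frac{\sqrt{30}}{30} - 9 = \frac{47 \sqrt{30}}{30} - 9 = -9 + \frac{47 \sqrt{30}}{30}$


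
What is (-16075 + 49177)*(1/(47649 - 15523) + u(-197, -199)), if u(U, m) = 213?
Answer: 113255828289/16063 ≈ 7.0507e+6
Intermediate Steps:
(-16075 + 49177)*(1/(47649 - 15523) + u(-197, -199)) = (-16075 + 49177)*(1/(47649 - 15523) + 213) = 33102*(1/32126 + 213) = 33102*(6842839/32126) = 113255828289/16063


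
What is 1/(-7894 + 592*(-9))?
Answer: -1/13222 ≈ -7.5632e-5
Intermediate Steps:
1/(-7894 + 592*(-9)) = 1/(-7894 - 5328) = 1/(-13222) = -1/13222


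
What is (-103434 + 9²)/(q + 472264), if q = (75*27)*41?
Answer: -103353/555289 ≈ -0.18612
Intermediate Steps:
q = 83025 (q = 2025*41 = 83025)
(-103434 + 9²)/(q + 472264) = (-103434 + 9²)/(83025 + 472264) = (-103434 + 81)/555289 = -103353*1/555289 = -103353/555289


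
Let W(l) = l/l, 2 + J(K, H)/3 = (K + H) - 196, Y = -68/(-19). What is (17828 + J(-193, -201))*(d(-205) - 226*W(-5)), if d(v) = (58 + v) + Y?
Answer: -112668988/19 ≈ -5.9299e+6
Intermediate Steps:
Y = 68/19 (Y = -68*(-1/19) = 68/19 ≈ 3.5789)
J(K, H) = -594 + 3*H + 3*K (J(K, H) = -6 + 3*((K + H) - 196) = -6 + 3*((H + K) - 196) = -6 + 3*(-196 + H + K) = -6 + (-588 + 3*H + 3*K) = -594 + 3*H + 3*K)
W(l) = 1
d(v) = 1170/19 + v (d(v) = (58 + v) + 68/19 = 1170/19 + v)
(17828 + J(-193, -201))*(d(-205) - 226*W(-5)) = (17828 + (-594 + 3*(-201) + 3*(-193)))*((1170/19 - 205) - 226*1) = (17828 + (-594 - 603 - 579))*(-2725/19 - 226) = (17828 - 1776)*(-7019/19) = 16052*(-7019/19) = -112668988/19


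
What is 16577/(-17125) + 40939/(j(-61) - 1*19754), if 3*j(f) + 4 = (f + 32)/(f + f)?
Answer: -915946811/301267625 ≈ -3.0403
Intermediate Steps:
j(f) = -4/3 + (32 + f)/(6*f) (j(f) = -4/3 + ((f + 32)/(f + f))/3 = -4/3 + ((32 + f)/((2*f)))/3 = -4/3 + ((32 + f)*(1/(2*f)))/3 = -4/3 + ((32 + f)/(2*f))/3 = -4/3 + (32 + f)/(6*f))
16577/(-17125) + 40939/(j(-61) - 1*19754) = 16577/(-17125) + 40939/((⅙)*(32 - 7*(-61))/(-61) - 1*19754) = 16577*(-1/17125) + 40939/((⅙)*(-1/61)*(32 + 427) - 19754) = -121/125 + 40939/((⅙)*(-1/61)*459 - 19754) = -121/125 + 40939/(-153/122 - 19754) = -121/125 + 40939/(-2410141/122) = -121/125 + 40939*(-122/2410141) = -121/125 - 4994558/2410141 = -915946811/301267625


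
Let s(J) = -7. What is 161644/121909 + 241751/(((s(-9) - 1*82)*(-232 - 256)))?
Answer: 36492144867/5294751688 ≈ 6.8921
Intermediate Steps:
161644/121909 + 241751/(((s(-9) - 1*82)*(-232 - 256))) = 161644/121909 + 241751/(((-7 - 1*82)*(-232 - 256))) = 161644*(1/121909) + 241751/(((-7 - 82)*(-488))) = 161644/121909 + 241751/((-89*(-488))) = 161644/121909 + 241751/43432 = 36492144867/5294751688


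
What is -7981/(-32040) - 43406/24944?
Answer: -9309767/6243795 ≈ -1.4910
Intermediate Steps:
-7981/(-32040) - 43406/24944 = -7981*(-1/32040) - 43406*1/24944 = 7981/32040 - 21703/12472 = -9309767/6243795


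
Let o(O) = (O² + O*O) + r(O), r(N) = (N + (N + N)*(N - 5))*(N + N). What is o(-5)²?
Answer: 810000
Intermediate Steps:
r(N) = 2*N*(N + 2*N*(-5 + N)) (r(N) = (N + (2*N)*(-5 + N))*(2*N) = (N + 2*N*(-5 + N))*(2*N) = 2*N*(N + 2*N*(-5 + N)))
o(O) = 2*O² + O²*(-18 + 4*O) (o(O) = (O² + O*O) + O²*(-18 + 4*O) = (O² + O²) + O²*(-18 + 4*O) = 2*O² + O²*(-18 + 4*O))
o(-5)² = (4*(-5)²*(-4 - 5))² = (4*25*(-9))² = (-900)² = 810000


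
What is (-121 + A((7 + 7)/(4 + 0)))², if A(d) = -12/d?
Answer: 758641/49 ≈ 15482.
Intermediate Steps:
(-121 + A((7 + 7)/(4 + 0)))² = (-121 - 12*(4 + 0)/(7 + 7))² = (-121 - 12/(14/4))² = (-121 - 12/(14*(¼)))² = (-121 - 12/7/2)² = (-121 - 12*2/7)² = (-121 - 24/7)² = (-871/7)² = 758641/49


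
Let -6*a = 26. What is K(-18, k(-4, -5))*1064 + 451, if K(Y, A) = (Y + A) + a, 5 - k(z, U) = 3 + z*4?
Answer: -12479/3 ≈ -4159.7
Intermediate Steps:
a = -13/3 (a = -1/6*26 = -13/3 ≈ -4.3333)
k(z, U) = 2 - 4*z (k(z, U) = 5 - (3 + z*4) = 5 - (3 + 4*z) = 5 + (-3 - 4*z) = 2 - 4*z)
K(Y, A) = -13/3 + A + Y (K(Y, A) = (Y + A) - 13/3 = (A + Y) - 13/3 = -13/3 + A + Y)
K(-18, k(-4, -5))*1064 + 451 = (-13/3 + (2 - 4*(-4)) - 18)*1064 + 451 = (-13/3 + (2 + 16) - 18)*1064 + 451 = (-13/3 + 18 - 18)*1064 + 451 = -13/3*1064 + 451 = -13832/3 + 451 = -12479/3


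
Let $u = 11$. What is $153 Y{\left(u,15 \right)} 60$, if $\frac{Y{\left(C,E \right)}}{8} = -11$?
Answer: $-807840$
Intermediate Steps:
$Y{\left(C,E \right)} = -88$ ($Y{\left(C,E \right)} = 8 \left(-11\right) = -88$)
$153 Y{\left(u,15 \right)} 60 = 153 \left(-88\right) 60 = \left(-13464\right) 60 = -807840$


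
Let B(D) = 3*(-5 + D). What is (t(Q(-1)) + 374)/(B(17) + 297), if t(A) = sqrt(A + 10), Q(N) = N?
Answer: 377/333 ≈ 1.1321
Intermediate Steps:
B(D) = -15 + 3*D
t(A) = sqrt(10 + A)
(t(Q(-1)) + 374)/(B(17) + 297) = (sqrt(10 - 1) + 374)/((-15 + 3*17) + 297) = (sqrt(9) + 374)/((-15 + 51) + 297) = (3 + 374)/(36 + 297) = 377/333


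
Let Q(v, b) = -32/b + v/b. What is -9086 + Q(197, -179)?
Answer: -1626559/179 ≈ -9086.9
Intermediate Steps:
-9086 + Q(197, -179) = -9086 + (-32 + 197)/(-179) = -9086 - 1/179*165 = -9086 - 165/179 = -1626559/179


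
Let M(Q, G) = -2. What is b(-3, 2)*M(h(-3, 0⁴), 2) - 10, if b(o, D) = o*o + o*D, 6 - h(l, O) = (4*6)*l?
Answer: -16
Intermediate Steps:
h(l, O) = 6 - 24*l (h(l, O) = 6 - 4*6*l = 6 - 24*l)
b(o, D) = o² + D*o
b(-3, 2)*M(h(-3, 0⁴), 2) - 10 = -3*(2 - 3)*(-2) - 10 = -3*(-1)*(-2) - 10 = 3*(-2) - 10 = -6 - 10 = -16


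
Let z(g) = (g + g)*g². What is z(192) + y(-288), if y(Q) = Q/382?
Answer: 2703753072/191 ≈ 1.4156e+7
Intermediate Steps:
y(Q) = Q/382 (y(Q) = Q*(1/382) = Q/382)
z(g) = 2*g³ (z(g) = (2*g)*g² = 2*g³)
z(192) + y(-288) = 2*192³ + (1/382)*(-288) = 2*7077888 - 144/191 = 14155776 - 144/191 = 2703753072/191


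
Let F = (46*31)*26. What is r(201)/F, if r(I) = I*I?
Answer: 40401/37076 ≈ 1.0897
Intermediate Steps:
r(I) = I**2
F = 37076 (F = 1426*26 = 37076)
r(201)/F = 201**2/37076 = 40401*(1/37076) = 40401/37076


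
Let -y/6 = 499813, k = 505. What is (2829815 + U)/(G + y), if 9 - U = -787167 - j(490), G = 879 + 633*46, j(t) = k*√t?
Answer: -3616991/2968881 - 3535*√10/2968881 ≈ -1.2221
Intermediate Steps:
y = -2998878 (y = -6*499813 = -2998878)
j(t) = 505*√t
G = 29997 (G = 879 + 29118 = 29997)
U = 787176 + 3535*√10 (U = 9 - (-787167 - 505*√490) = 9 - (-787167 - 505*7*√10) = 9 - (-787167 - 3535*√10) = 9 + (787167 + 3535*√10) = 787176 + 3535*√10 ≈ 7.9836e+5)
(2829815 + U)/(G + y) = (2829815 + (787176 + 3535*√10))/(29997 - 2998878) = (3616991 + 3535*√10)/(-2968881) = (3616991 + 3535*√10)*(-1/2968881) = -3616991/2968881 - 3535*√10/2968881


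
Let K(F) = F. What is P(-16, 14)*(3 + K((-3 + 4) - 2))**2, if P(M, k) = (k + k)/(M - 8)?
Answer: -14/3 ≈ -4.6667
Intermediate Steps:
P(M, k) = 2*k/(-8 + M) (P(M, k) = (2*k)/(-8 + M) = 2*k/(-8 + M))
P(-16, 14)*(3 + K((-3 + 4) - 2))**2 = (2*14/(-8 - 16))*(3 + ((-3 + 4) - 2))**2 = (2*14/(-24))*(3 + (1 - 2))**2 = (2*14*(-1/24))*(3 - 1)**2 = -7/6*2**2 = -7/6*4 = -14/3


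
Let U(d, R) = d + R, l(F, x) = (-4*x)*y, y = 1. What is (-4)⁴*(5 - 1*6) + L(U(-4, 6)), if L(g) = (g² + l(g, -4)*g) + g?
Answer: -218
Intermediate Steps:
l(F, x) = -4*x (l(F, x) = -4*x*1 = -4*x)
U(d, R) = R + d
L(g) = g² + 17*g (L(g) = (g² + (-4*(-4))*g) + g = (g² + 16*g) + g = g² + 17*g)
(-4)⁴*(5 - 1*6) + L(U(-4, 6)) = (-4)⁴*(5 - 1*6) + (6 - 4)*(17 + (6 - 4)) = 256*(5 - 6) + 2*(17 + 2) = 256*(-1) + 2*19 = -256 + 38 = -218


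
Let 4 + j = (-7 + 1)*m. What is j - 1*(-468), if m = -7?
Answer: 506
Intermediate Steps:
j = 38 (j = -4 + (-7 + 1)*(-7) = -4 - 6*(-7) = -4 + 42 = 38)
j - 1*(-468) = 38 - 1*(-468) = 38 + 468 = 506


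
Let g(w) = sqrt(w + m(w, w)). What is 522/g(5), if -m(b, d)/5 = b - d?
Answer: 522*sqrt(5)/5 ≈ 233.45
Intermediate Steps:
m(b, d) = -5*b + 5*d (m(b, d) = -5*(b - d) = -5*b + 5*d)
g(w) = sqrt(w) (g(w) = sqrt(w + (-5*w + 5*w)) = sqrt(w + 0) = sqrt(w))
522/g(5) = 522/(sqrt(5)) = 522*(sqrt(5)/5) = 522*sqrt(5)/5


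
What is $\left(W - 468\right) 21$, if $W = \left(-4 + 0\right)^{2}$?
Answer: $-9492$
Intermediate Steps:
$W = 16$ ($W = \left(-4\right)^{2} = 16$)
$\left(W - 468\right) 21 = \left(16 - 468\right) 21 = \left(-452\right) 21 = -9492$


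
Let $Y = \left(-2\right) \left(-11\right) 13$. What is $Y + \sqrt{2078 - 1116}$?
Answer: $286 + \sqrt{962} \approx 317.02$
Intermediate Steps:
$Y = 286$ ($Y = 22 \cdot 13 = 286$)
$Y + \sqrt{2078 - 1116} = 286 + \sqrt{2078 - 1116} = 286 + \sqrt{962}$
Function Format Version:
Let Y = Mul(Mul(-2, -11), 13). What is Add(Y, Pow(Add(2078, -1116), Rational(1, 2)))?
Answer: Add(286, Pow(962, Rational(1, 2))) ≈ 317.02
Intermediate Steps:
Y = 286 (Y = Mul(22, 13) = 286)
Add(Y, Pow(Add(2078, -1116), Rational(1, 2))) = Add(286, Pow(Add(2078, -1116), Rational(1, 2))) = Add(286, Pow(962, Rational(1, 2)))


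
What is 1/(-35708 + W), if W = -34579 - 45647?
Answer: -1/115934 ≈ -8.6256e-6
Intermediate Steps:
W = -80226
1/(-35708 + W) = 1/(-35708 - 80226) = 1/(-115934) = -1/115934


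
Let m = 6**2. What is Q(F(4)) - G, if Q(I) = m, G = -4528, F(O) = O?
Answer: 4564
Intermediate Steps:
m = 36
Q(I) = 36
Q(F(4)) - G = 36 - 1*(-4528) = 36 + 4528 = 4564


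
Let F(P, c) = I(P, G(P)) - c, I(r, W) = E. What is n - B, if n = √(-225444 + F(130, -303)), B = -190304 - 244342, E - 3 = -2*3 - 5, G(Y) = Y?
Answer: 434646 + I*√225149 ≈ 4.3465e+5 + 474.5*I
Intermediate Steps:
E = -8 (E = 3 + (-2*3 - 5) = 3 + (-6 - 5) = 3 - 11 = -8)
I(r, W) = -8
B = -434646
F(P, c) = -8 - c
n = I*√225149 (n = √(-225444 + (-8 - 1*(-303))) = √(-225444 + (-8 + 303)) = √(-225444 + 295) = √(-225149) = I*√225149 ≈ 474.5*I)
n - B = I*√225149 - 1*(-434646) = I*√225149 + 434646 = 434646 + I*√225149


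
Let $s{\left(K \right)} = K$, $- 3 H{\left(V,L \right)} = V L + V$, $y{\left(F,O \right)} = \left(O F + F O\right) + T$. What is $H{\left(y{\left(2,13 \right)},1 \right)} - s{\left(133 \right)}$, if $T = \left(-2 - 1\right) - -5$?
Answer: $-169$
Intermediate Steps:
$T = 2$ ($T = \left(-2 - 1\right) + 5 = -3 + 5 = 2$)
$y{\left(F,O \right)} = 2 + 2 F O$ ($y{\left(F,O \right)} = \left(O F + F O\right) + 2 = \left(F O + F O\right) + 2 = 2 F O + 2 = 2 + 2 F O$)
$H{\left(V,L \right)} = - \frac{V}{3} - \frac{L V}{3}$ ($H{\left(V,L \right)} = - \frac{V L + V}{3} = - \frac{L V + V}{3} = - \frac{V + L V}{3} = - \frac{V}{3} - \frac{L V}{3}$)
$H{\left(y{\left(2,13 \right)},1 \right)} - s{\left(133 \right)} = - \frac{\left(2 + 2 \cdot 2 \cdot 13\right) \left(1 + 1\right)}{3} - 133 = \left(- \frac{1}{3}\right) \left(2 + 52\right) 2 - 133 = \left(- \frac{1}{3}\right) 54 \cdot 2 - 133 = -36 - 133 = -169$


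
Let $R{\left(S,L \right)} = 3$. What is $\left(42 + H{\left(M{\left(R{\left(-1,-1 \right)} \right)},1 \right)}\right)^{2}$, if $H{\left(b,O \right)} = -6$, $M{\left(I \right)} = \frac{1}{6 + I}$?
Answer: $1296$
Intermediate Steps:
$\left(42 + H{\left(M{\left(R{\left(-1,-1 \right)} \right)},1 \right)}\right)^{2} = \left(42 - 6\right)^{2} = 36^{2} = 1296$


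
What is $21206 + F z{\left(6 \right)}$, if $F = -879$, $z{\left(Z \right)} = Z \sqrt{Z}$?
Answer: $21206 - 5274 \sqrt{6} \approx 8287.4$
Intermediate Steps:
$z{\left(Z \right)} = Z^{\frac{3}{2}}$
$21206 + F z{\left(6 \right)} = 21206 - 879 \cdot 6^{\frac{3}{2}} = 21206 - 879 \cdot 6 \sqrt{6} = 21206 - 5274 \sqrt{6}$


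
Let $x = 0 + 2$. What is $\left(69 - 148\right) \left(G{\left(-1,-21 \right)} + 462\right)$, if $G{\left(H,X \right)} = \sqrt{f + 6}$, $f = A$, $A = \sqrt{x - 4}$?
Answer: $-36498 - 79 \sqrt{6 + i \sqrt{2}} \approx -36693.0 - 22.651 i$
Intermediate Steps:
$x = 2$
$A = i \sqrt{2}$ ($A = \sqrt{2 - 4} = \sqrt{-2} = i \sqrt{2} \approx 1.4142 i$)
$f = i \sqrt{2} \approx 1.4142 i$
$G{\left(H,X \right)} = \sqrt{6 + i \sqrt{2}}$ ($G{\left(H,X \right)} = \sqrt{i \sqrt{2} + 6} = \sqrt{6 + i \sqrt{2}}$)
$\left(69 - 148\right) \left(G{\left(-1,-21 \right)} + 462\right) = \left(69 - 148\right) \left(\sqrt{6 + i \sqrt{2}} + 462\right) = - 79 \left(462 + \sqrt{6 + i \sqrt{2}}\right) = -36498 - 79 \sqrt{6 + i \sqrt{2}}$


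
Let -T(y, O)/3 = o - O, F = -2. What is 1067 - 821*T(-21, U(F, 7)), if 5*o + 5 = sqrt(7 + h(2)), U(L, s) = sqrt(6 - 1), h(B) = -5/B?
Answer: -1396 - 2463*sqrt(5) + 7389*sqrt(2)/10 ≈ -5858.5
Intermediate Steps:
U(L, s) = sqrt(5)
o = -1 + 3*sqrt(2)/10 (o = -1 + sqrt(7 - 5/2)/5 = -1 + sqrt(9/2)/5 = -1 + (3*sqrt(2)/2)/5 = -1 + 3*sqrt(2)/10 ≈ -0.57574)
T(y, O) = 3 + 3*O - 9*sqrt(2)/10 (T(y, O) = -3*((-1 + 3*sqrt(2)/10) - O) = -3*(-1 - O + 3*sqrt(2)/10) = 3 + 3*O - 9*sqrt(2)/10)
1067 - 821*T(-21, U(F, 7)) = 1067 - 821*(3 + 3*sqrt(5) - 9*sqrt(2)/10) = 1067 + (-2463 - 2463*sqrt(5) + 7389*sqrt(2)/10) = -1396 - 2463*sqrt(5) + 7389*sqrt(2)/10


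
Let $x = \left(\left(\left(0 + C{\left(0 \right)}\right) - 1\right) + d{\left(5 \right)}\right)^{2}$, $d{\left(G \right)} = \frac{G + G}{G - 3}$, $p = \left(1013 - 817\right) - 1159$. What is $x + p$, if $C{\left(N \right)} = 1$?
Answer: $-938$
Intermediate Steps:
$p = -963$ ($p = 196 - 1159 = -963$)
$d{\left(G \right)} = \frac{2 G}{-3 + G}$
$x = 25$ ($x = \left(\left(\left(0 + 1\right) - 1\right) + 2 \cdot 5 \frac{1}{-3 + 5}\right)^{2} = \left(\left(1 - 1\right) + 2 \cdot 5 \cdot \frac{1}{2}\right)^{2} = \left(0 + 2 \cdot 5 \cdot \frac{1}{2}\right)^{2} = \left(0 + 5\right)^{2} = 5^{2} = 25$)
$x + p = 25 - 963 = -938$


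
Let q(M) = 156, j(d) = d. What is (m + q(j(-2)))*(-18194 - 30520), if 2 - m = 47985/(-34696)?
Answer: -134693065221/17348 ≈ -7.7642e+6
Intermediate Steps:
m = 117377/34696 (m = 2 - 47985/(-34696) = 2 - 47985*(-1)/34696 = 2 - 1*(-47985/34696) = 2 + 47985/34696 = 117377/34696 ≈ 3.3830)
(m + q(j(-2)))*(-18194 - 30520) = (117377/34696 + 156)*(-18194 - 30520) = (5529953/34696)*(-48714) = -134693065221/17348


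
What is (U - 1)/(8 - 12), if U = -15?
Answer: 4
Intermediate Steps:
(U - 1)/(8 - 12) = (-15 - 1)/(8 - 12) = -16/(-4) = -¼*(-16) = 4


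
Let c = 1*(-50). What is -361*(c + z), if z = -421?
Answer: 170031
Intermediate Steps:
c = -50
-361*(c + z) = -361*(-50 - 421) = -361*(-471) = 170031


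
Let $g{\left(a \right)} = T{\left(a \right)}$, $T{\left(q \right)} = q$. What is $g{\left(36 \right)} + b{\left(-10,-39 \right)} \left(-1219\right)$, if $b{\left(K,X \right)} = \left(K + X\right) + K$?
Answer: $71957$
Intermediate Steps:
$g{\left(a \right)} = a$
$b{\left(K,X \right)} = X + 2 K$
$g{\left(36 \right)} + b{\left(-10,-39 \right)} \left(-1219\right) = 36 + \left(-39 + 2 \left(-10\right)\right) \left(-1219\right) = 36 + \left(-39 - 20\right) \left(-1219\right) = 36 - -71921 = 36 + 71921 = 71957$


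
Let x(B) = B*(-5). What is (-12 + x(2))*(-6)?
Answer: 132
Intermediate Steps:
x(B) = -5*B
(-12 + x(2))*(-6) = (-12 - 5*2)*(-6) = (-12 - 10)*(-6) = -22*(-6) = 132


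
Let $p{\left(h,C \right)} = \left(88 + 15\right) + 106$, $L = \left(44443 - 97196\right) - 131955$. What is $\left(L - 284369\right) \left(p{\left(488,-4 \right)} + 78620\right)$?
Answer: $-36976870833$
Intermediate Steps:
$L = -184708$ ($L = -52753 - 131955 = -184708$)
$p{\left(h,C \right)} = 209$ ($p{\left(h,C \right)} = 103 + 106 = 209$)
$\left(L - 284369\right) \left(p{\left(488,-4 \right)} + 78620\right) = \left(-184708 - 284369\right) \left(209 + 78620\right) = \left(-469077\right) 78829 = -36976870833$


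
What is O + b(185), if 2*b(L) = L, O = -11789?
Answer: -23393/2 ≈ -11697.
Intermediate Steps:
b(L) = L/2
O + b(185) = -11789 + (1/2)*185 = -11789 + 185/2 = -23393/2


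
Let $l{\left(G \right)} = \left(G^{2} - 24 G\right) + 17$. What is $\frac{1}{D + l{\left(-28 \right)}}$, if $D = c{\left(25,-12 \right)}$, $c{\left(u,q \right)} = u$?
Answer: $\frac{1}{1498} \approx 0.00066756$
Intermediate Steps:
$D = 25$
$l{\left(G \right)} = 17 + G^{2} - 24 G$
$\frac{1}{D + l{\left(-28 \right)}} = \frac{1}{25 + \left(17 + \left(-28\right)^{2} - -672\right)} = \frac{1}{25 + \left(17 + 784 + 672\right)} = \frac{1}{25 + 1473} = \frac{1}{1498}$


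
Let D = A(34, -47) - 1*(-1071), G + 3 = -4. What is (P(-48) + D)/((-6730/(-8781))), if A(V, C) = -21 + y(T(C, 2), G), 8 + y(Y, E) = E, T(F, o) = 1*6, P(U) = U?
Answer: 8666847/6730 ≈ 1287.8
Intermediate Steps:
T(F, o) = 6
G = -7 (G = -3 - 4 = -7)
y(Y, E) = -8 + E
A(V, C) = -36 (A(V, C) = -21 + (-8 - 7) = -21 - 15 = -36)
D = 1035 (D = -36 - 1*(-1071) = -36 + 1071 = 1035)
(P(-48) + D)/((-6730/(-8781))) = (-48 + 1035)/((-6730/(-8781))) = 987/((-6730*(-1/8781))) = 987/(6730/8781) = 987*(8781/6730) = 8666847/6730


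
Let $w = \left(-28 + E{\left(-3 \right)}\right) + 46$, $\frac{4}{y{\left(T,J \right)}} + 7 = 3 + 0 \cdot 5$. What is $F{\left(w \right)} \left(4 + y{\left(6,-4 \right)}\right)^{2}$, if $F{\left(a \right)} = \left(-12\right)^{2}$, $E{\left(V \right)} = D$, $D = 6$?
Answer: $1296$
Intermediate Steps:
$E{\left(V \right)} = 6$
$y{\left(T,J \right)} = -1$ ($y{\left(T,J \right)} = \frac{4}{-7 + \left(3 + 0 \cdot 5\right)} = \frac{4}{-7 + \left(3 + 0\right)} = \frac{4}{-7 + 3} = \frac{4}{-4} = 4 \left(- \frac{1}{4}\right) = -1$)
$w = 24$ ($w = \left(-28 + 6\right) + 46 = -22 + 46 = 24$)
$F{\left(a \right)} = 144$
$F{\left(w \right)} \left(4 + y{\left(6,-4 \right)}\right)^{2} = 144 \left(4 - 1\right)^{2} = 144 \cdot 3^{2} = 144 \cdot 9 = 1296$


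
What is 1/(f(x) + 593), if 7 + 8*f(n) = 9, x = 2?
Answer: 4/2373 ≈ 0.0016856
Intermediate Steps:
f(n) = ¼ (f(n) = -7/8 + (⅛)*9 = -7/8 + 9/8 = ¼)
1/(f(x) + 593) = 1/(¼ + 593) = 1/(2373/4) = 4/2373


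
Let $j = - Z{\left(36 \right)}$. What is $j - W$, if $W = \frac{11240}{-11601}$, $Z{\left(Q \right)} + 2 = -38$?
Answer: $\frac{475280}{11601} \approx 40.969$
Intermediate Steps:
$Z{\left(Q \right)} = -40$ ($Z{\left(Q \right)} = -2 - 38 = -40$)
$j = 40$ ($j = \left(-1\right) \left(-40\right) = 40$)
$W = - \frac{11240}{11601}$ ($W = 11240 \left(- \frac{1}{11601}\right) = - \frac{11240}{11601} \approx -0.96888$)
$j - W = 40 - - \frac{11240}{11601} = 40 + \frac{11240}{11601} = \frac{475280}{11601}$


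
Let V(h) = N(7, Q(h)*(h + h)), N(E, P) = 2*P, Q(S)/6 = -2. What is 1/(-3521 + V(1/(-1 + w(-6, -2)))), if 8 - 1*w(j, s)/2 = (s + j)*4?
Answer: -79/278207 ≈ -0.00028396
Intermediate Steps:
w(j, s) = 16 - 8*j - 8*s (w(j, s) = 16 - 2*(s + j)*4 = 16 - 2*(j + s)*4 = 16 - 2*(4*j + 4*s) = 16 + (-8*j - 8*s) = 16 - 8*j - 8*s)
Q(S) = -12 (Q(S) = 6*(-2) = -12)
V(h) = -48*h (V(h) = 2*(-12*(h + h)) = 2*(-24*h) = -48*h)
1/(-3521 + V(1/(-1 + w(-6, -2)))) = 1/(-3521 - 48/(-1 + (16 - 8*(-6) - 8*(-2)))) = 1/(-3521 - 48/(-1 + (16 + 48 + 16))) = 1/(-3521 - 48/(-1 + 80)) = 1/(-3521 - 48/79) = 1/(-278207/79) = -79/278207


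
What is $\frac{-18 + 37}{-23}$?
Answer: $- \frac{19}{23} \approx -0.82609$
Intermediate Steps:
$\frac{-18 + 37}{-23} = \left(- \frac{1}{23}\right) 19 = - \frac{19}{23}$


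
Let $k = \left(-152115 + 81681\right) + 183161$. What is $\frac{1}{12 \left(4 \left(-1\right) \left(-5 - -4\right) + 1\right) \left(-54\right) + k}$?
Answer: $\frac{1}{109487} \approx 9.1335 \cdot 10^{-6}$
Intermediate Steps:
$k = 112727$ ($k = -70434 + 183161 = 112727$)
$\frac{1}{12 \left(4 \left(-1\right) \left(-5 - -4\right) + 1\right) \left(-54\right) + k} = \frac{1}{12 \left(4 \left(-1\right) \left(-5 - -4\right) + 1\right) \left(-54\right) + 112727} = \frac{1}{12 \left(- 4 \left(-5 + 4\right) + 1\right) \left(-54\right) + 112727} = \frac{1}{12 \left(\left(-4\right) \left(-1\right) + 1\right) \left(-54\right) + 112727} = \frac{1}{12 \left(4 + 1\right) \left(-54\right) + 112727} = \frac{1}{12 \cdot 5 \left(-54\right) + 112727} = \frac{1}{60 \left(-54\right) + 112727} = \frac{1}{-3240 + 112727} = \frac{1}{109487}$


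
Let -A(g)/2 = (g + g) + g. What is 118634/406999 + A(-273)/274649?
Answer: 33249373828/111781868351 ≈ 0.29745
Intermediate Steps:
A(g) = -6*g (A(g) = -2*((g + g) + g) = -2*(2*g + g) = -6*g)
118634/406999 + A(-273)/274649 = 118634/406999 - 6*(-273)/274649 = 118634*(1/406999) + 1638*(1/274649) = 118634/406999 + 1638/274649 = 33249373828/111781868351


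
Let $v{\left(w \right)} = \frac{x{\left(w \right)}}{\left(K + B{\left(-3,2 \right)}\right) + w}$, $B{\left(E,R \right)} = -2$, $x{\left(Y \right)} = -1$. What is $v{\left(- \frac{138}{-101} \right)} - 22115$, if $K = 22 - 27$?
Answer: $- \frac{12583334}{569} \approx -22115.0$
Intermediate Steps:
$K = -5$ ($K = 22 - 27 = -5$)
$v{\left(w \right)} = - \frac{1}{-7 + w}$ ($v{\left(w \right)} = - \frac{1}{\left(-5 - 2\right) + w} = - \frac{1}{-7 + w}$)
$v{\left(- \frac{138}{-101} \right)} - 22115 = - \frac{1}{-7 - \frac{138}{-101}} - 22115 = - \frac{1}{-7 - - \frac{138}{101}} - 22115 = - \frac{1}{-7 + \frac{138}{101}} - 22115 = - \frac{1}{- \frac{569}{101}} - 22115 = \left(-1\right) \left(- \frac{101}{569}\right) - 22115 = \frac{101}{569} - 22115 = - \frac{12583334}{569}$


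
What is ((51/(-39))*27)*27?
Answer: -12393/13 ≈ -953.31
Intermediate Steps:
((51/(-39))*27)*27 = ((51*(-1/39))*27)*27 = -17/13*27*27 = -459/13*27 = -12393/13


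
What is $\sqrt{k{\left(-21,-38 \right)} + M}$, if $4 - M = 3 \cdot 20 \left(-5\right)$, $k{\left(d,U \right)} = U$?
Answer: $\sqrt{266} \approx 16.31$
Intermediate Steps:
$M = 304$ ($M = 4 - 3 \cdot 20 \left(-5\right) = 4 - 60 \left(-5\right) = 4 - -300 = 4 + 300 = 304$)
$\sqrt{k{\left(-21,-38 \right)} + M} = \sqrt{-38 + 304} = \sqrt{266}$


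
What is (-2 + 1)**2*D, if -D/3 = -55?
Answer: 165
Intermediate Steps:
D = 165 (D = -3*(-55) = 165)
(-2 + 1)**2*D = (-2 + 1)**2*165 = (-1)**2*165 = 1*165 = 165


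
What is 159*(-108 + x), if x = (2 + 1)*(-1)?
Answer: -17649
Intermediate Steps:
x = -3 (x = 3*(-1) = -3)
159*(-108 + x) = 159*(-108 - 3) = 159*(-111) = -17649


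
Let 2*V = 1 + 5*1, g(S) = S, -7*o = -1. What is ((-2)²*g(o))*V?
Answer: 12/7 ≈ 1.7143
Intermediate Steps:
o = ⅐ (o = -⅐*(-1) = ⅐ ≈ 0.14286)
V = 3 (V = (1 + 5*1)/2 = (1 + 5)/2 = (½)*6 = 3)
((-2)²*g(o))*V = ((-2)²*(⅐))*3 = (4*(⅐))*3 = (4/7)*3 = 12/7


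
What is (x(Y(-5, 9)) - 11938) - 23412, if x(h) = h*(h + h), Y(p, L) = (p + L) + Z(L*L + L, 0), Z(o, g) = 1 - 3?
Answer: -35342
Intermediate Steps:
Z(o, g) = -2
Y(p, L) = -2 + L + p (Y(p, L) = (p + L) - 2 = (L + p) - 2 = -2 + L + p)
x(h) = 2*h² (x(h) = h*(2*h) = 2*h²)
(x(Y(-5, 9)) - 11938) - 23412 = (2*(-2 + 9 - 5)² - 11938) - 23412 = (2*2² - 11938) - 23412 = (2*4 - 11938) - 23412 = (8 - 11938) - 23412 = -11930 - 23412 = -35342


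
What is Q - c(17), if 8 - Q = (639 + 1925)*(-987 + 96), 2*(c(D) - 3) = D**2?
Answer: 4568769/2 ≈ 2.2844e+6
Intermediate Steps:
c(D) = 3 + D**2/2
Q = 2284532 (Q = 8 - (639 + 1925)*(-987 + 96) = 8 - 2564*(-891) = 8 - 1*(-2284524) = 8 + 2284524 = 2284532)
Q - c(17) = 2284532 - (3 + (1/2)*17**2) = 2284532 - (3 + (1/2)*289) = 2284532 - (3 + 289/2) = 2284532 - 1*295/2 = 2284532 - 295/2 = 4568769/2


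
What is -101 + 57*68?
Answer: 3775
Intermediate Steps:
-101 + 57*68 = -101 + 3876 = 3775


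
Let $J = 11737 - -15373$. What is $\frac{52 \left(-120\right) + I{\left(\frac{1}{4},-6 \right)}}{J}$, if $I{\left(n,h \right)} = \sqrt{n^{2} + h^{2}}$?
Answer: $- \frac{624}{2711} + \frac{\sqrt{577}}{108440} \approx -0.22995$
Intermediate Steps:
$J = 27110$ ($J = 11737 + 15373 = 27110$)
$I{\left(n,h \right)} = \sqrt{h^{2} + n^{2}}$
$\frac{52 \left(-120\right) + I{\left(\frac{1}{4},-6 \right)}}{J} = \frac{52 \left(-120\right) + \sqrt{\left(-6\right)^{2} + \left(\frac{1}{4}\right)^{2}}}{27110} = \left(-6240 + \sqrt{36 + \left(\frac{1}{4}\right)^{2}}\right) \frac{1}{27110} = \left(-6240 + \sqrt{36 + \frac{1}{16}}\right) \frac{1}{27110} = \left(-6240 + \sqrt{\frac{577}{16}}\right) \frac{1}{27110} = \left(-6240 + \frac{\sqrt{577}}{4}\right) \frac{1}{27110} = - \frac{624}{2711} + \frac{\sqrt{577}}{108440}$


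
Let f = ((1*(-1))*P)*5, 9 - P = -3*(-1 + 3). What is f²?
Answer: 5625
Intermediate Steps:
P = 15 (P = 9 - (-3)*(-1 + 3) = 9 - (-3)*2 = 9 - 1*(-6) = 9 + 6 = 15)
f = -75 (f = ((1*(-1))*15)*5 = -1*15*5 = -15*5 = -75)
f² = (-75)² = 5625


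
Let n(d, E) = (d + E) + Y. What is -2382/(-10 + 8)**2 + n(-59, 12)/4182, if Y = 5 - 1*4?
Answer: -2490427/4182 ≈ -595.51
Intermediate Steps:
Y = 1 (Y = 5 - 4 = 1)
n(d, E) = 1 + E + d (n(d, E) = (d + E) + 1 = (E + d) + 1 = 1 + E + d)
-2382/(-10 + 8)**2 + n(-59, 12)/4182 = -2382/(-10 + 8)**2 + (1 + 12 - 59)/4182 = -2382/((-2)**2) - 46*1/4182 = -2382/4 - 23/2091 = -2382*1/4 - 23/2091 = -1191/2 - 23/2091 = -2490427/4182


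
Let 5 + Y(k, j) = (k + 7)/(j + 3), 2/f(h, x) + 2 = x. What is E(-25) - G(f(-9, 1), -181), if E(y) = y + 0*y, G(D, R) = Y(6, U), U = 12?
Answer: -313/15 ≈ -20.867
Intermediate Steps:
f(h, x) = 2/(-2 + x)
Y(k, j) = -5 + (7 + k)/(3 + j) (Y(k, j) = -5 + (k + 7)/(j + 3) = -5 + (7 + k)/(3 + j))
G(D, R) = -62/15 (G(D, R) = (-8 + 6 - 5*12)/(3 + 12) = (-8 + 6 - 60)/15 = (1/15)*(-62) = -62/15)
E(y) = y (E(y) = y + 0 = y)
E(-25) - G(f(-9, 1), -181) = -25 - 1*(-62/15) = -25 + 62/15 = -313/15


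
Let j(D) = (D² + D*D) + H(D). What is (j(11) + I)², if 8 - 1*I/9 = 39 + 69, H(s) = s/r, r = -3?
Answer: 3940225/9 ≈ 4.3780e+5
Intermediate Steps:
H(s) = -s/3 (H(s) = s/(-3) = s*(-⅓) = -s/3)
j(D) = 2*D² - D/3 (j(D) = (D² + D*D) - D/3 = (D² + D²) - D/3 = 2*D² - D/3)
I = -900 (I = 72 - 9*(39 + 69) = 72 - 9*108 = 72 - 972 = -900)
(j(11) + I)² = ((⅓)*11*(-1 + 6*11) - 900)² = ((⅓)*11*(-1 + 66) - 900)² = ((⅓)*11*65 - 900)² = (715/3 - 900)² = (-1985/3)² = 3940225/9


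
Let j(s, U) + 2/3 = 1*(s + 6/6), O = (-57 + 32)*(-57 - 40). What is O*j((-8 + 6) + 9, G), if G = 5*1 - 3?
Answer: 53350/3 ≈ 17783.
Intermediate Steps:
G = 2 (G = 5 - 3 = 2)
O = 2425 (O = -25*(-97) = 2425)
j(s, U) = ⅓ + s (j(s, U) = -⅔ + 1*(s + 6/6) = -⅔ + 1*(s + 6*(⅙)) = -⅔ + 1*(s + 1) = -⅔ + 1*(1 + s) = -⅔ + (1 + s) = ⅓ + s)
O*j((-8 + 6) + 9, G) = 2425*(⅓ + ((-8 + 6) + 9)) = 2425*(⅓ + (-2 + 9)) = 2425*(⅓ + 7) = 2425*(22/3) = 53350/3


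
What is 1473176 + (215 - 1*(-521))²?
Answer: 2014872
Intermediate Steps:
1473176 + (215 - 1*(-521))² = 1473176 + (215 + 521)² = 1473176 + 736² = 1473176 + 541696 = 2014872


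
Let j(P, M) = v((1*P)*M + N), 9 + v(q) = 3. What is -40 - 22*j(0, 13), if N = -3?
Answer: 92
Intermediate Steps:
v(q) = -6 (v(q) = -9 + 3 = -6)
j(P, M) = -6
-40 - 22*j(0, 13) = -40 - 22*(-6) = -40 + 132 = 92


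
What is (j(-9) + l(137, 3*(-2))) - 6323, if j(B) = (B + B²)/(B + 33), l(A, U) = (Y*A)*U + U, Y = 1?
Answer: -7148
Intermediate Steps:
l(A, U) = U + A*U (l(A, U) = (1*A)*U + U = A*U + U = U + A*U)
j(B) = (B + B²)/(33 + B)
(j(-9) + l(137, 3*(-2))) - 6323 = (-9*(1 - 9)/(33 - 9) + (3*(-2))*(1 + 137)) - 6323 = (-9*(-8)/24 - 6*138) - 6323 = (-9*1/24*(-8) - 828) - 6323 = (3 - 828) - 6323 = -825 - 6323 = -7148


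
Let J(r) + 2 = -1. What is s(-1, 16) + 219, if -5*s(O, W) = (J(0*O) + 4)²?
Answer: 1094/5 ≈ 218.80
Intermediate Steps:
J(r) = -3 (J(r) = -2 - 1 = -3)
s(O, W) = -⅕ (s(O, W) = -(-3 + 4)²/5 = -⅕*1² = -⅕*1 = -⅕)
s(-1, 16) + 219 = -⅕ + 219 = 1094/5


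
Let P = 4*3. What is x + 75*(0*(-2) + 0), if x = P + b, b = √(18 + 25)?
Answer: 12 + √43 ≈ 18.557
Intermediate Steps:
P = 12
b = √43 ≈ 6.5574
x = 12 + √43 ≈ 18.557
x + 75*(0*(-2) + 0) = (12 + √43) + 75*(0*(-2) + 0) = (12 + √43) + 75*(0 + 0) = (12 + √43) + 75*0 = (12 + √43) + 0 = 12 + √43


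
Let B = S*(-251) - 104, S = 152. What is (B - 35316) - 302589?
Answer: -376161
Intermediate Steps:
B = -38256 (B = 152*(-251) - 104 = -38152 - 104 = -38256)
(B - 35316) - 302589 = (-38256 - 35316) - 302589 = -73572 - 302589 = -376161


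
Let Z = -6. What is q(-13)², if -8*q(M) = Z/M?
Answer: 9/2704 ≈ 0.0033284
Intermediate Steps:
q(M) = 3/(4*M) (q(M) = -(-3)/(4*M) = 3/(4*M))
q(-13)² = ((¾)/(-13))² = ((¾)*(-1/13))² = (-3/52)² = 9/2704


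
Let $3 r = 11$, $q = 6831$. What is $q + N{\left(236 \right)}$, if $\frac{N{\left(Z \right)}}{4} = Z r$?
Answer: $\frac{30877}{3} \approx 10292.0$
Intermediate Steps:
$r = \frac{11}{3}$ ($r = \frac{1}{3} \cdot 11 = \frac{11}{3} \approx 3.6667$)
$N{\left(Z \right)} = \frac{44 Z}{3}$ ($N{\left(Z \right)} = 4 Z \frac{11}{3} = 4 \frac{11 Z}{3} = \frac{44 Z}{3}$)
$q + N{\left(236 \right)} = 6831 + \frac{44}{3} \cdot 236 = 6831 + \frac{10384}{3} = \frac{30877}{3}$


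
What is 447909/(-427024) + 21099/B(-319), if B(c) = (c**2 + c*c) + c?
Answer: -6308205627/6674812144 ≈ -0.94508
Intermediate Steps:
B(c) = c + 2*c**2 (B(c) = (c**2 + c**2) + c = 2*c**2 + c = c + 2*c**2)
447909/(-427024) + 21099/B(-319) = 447909/(-427024) + 21099/((-319*(1 + 2*(-319)))) = 447909*(-1/427024) + 21099/((-319*(1 - 638))) = -447909/427024 + 21099/((-319*(-637))) = -447909/427024 + 21099/203203 = -447909/427024 + 21099*(1/203203) = -447909/427024 + 1623/15631 = -6308205627/6674812144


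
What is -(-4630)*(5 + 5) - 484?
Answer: 45816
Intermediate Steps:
-(-4630)*(5 + 5) - 484 = -(-4630)*10 - 484 = -463*(-100) - 484 = 46300 - 484 = 45816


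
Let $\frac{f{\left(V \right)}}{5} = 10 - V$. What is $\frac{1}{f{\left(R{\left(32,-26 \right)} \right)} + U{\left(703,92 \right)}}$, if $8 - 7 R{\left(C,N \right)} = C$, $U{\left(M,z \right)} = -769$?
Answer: $- \frac{7}{4913} \approx -0.0014248$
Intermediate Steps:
$R{\left(C,N \right)} = \frac{8}{7} - \frac{C}{7}$
$f{\left(V \right)} = 50 - 5 V$ ($f{\left(V \right)} = 5 \left(10 - V\right) = 50 - 5 V$)
$\frac{1}{f{\left(R{\left(32,-26 \right)} \right)} + U{\left(703,92 \right)}} = \frac{1}{\left(50 - 5 \left(\frac{8}{7} - \frac{32}{7}\right)\right) - 769} = \frac{1}{\left(50 - - \frac{120}{7}\right) - 769} = \frac{1}{\left(50 + \frac{120}{7}\right) - 769} = \frac{1}{\frac{470}{7} - 769} = \frac{1}{- \frac{4913}{7}} = - \frac{7}{4913}$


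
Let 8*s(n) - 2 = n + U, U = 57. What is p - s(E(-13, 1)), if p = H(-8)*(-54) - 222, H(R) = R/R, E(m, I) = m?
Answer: -1127/4 ≈ -281.75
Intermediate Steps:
H(R) = 1
p = -276 (p = 1*(-54) - 222 = -54 - 222 = -276)
s(n) = 59/8 + n/8 (s(n) = 1/4 + (n + 57)/8 = 1/4 + (57 + n)/8 = 1/4 + (57/8 + n/8) = 59/8 + n/8)
p - s(E(-13, 1)) = -276 - (59/8 + (1/8)*(-13)) = -276 - (59/8 - 13/8) = -276 - 1*23/4 = -276 - 23/4 = -1127/4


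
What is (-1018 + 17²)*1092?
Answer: -796068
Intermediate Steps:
(-1018 + 17²)*1092 = (-1018 + 289)*1092 = -729*1092 = -796068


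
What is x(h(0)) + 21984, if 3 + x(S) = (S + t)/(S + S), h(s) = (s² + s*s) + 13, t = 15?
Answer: 285767/13 ≈ 21982.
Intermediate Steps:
h(s) = 13 + 2*s² (h(s) = (s² + s²) + 13 = 2*s² + 13 = 13 + 2*s²)
x(S) = -3 + (15 + S)/(2*S) (x(S) = -3 + (S + 15)/(S + S) = -3 + (15 + S)/((2*S)) = -3 + (15 + S)*(1/(2*S)) = -3 + (15 + S)/(2*S))
x(h(0)) + 21984 = 5*(3 - (13 + 2*0²))/(2*(13 + 2*0²)) + 21984 = 5*(3 - (13 + 2*0))/(2*(13 + 2*0)) + 21984 = 5*(3 - (13 + 0))/(2*(13 + 0)) + 21984 = (5/2)*(3 - 1*13)/13 + 21984 = (5/2)*(1/13)*(3 - 13) + 21984 = (5/2)*(1/13)*(-10) + 21984 = -25/13 + 21984 = 285767/13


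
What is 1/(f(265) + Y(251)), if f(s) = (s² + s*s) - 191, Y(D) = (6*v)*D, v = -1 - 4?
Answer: 1/132729 ≈ 7.5341e-6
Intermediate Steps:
v = -5
Y(D) = -30*D (Y(D) = (6*(-5))*D = -30*D)
f(s) = -191 + 2*s² (f(s) = (s² + s²) - 191 = 2*s² - 191 = -191 + 2*s²)
1/(f(265) + Y(251)) = 1/((-191 + 2*265²) - 30*251) = 1/((-191 + 2*70225) - 7530) = 1/((-191 + 140450) - 7530) = 1/(140259 - 7530) = 1/132729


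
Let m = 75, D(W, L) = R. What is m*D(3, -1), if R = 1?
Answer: 75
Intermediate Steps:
D(W, L) = 1
m*D(3, -1) = 75*1 = 75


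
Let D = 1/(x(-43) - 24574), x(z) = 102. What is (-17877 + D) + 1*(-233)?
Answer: -443187921/24472 ≈ -18110.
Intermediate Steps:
D = -1/24472 (D = 1/(102 - 24574) = 1/(-24472) = -1/24472 ≈ -4.0863e-5)
(-17877 + D) + 1*(-233) = (-17877 - 1/24472) + 1*(-233) = -437485945/24472 - 233 = -443187921/24472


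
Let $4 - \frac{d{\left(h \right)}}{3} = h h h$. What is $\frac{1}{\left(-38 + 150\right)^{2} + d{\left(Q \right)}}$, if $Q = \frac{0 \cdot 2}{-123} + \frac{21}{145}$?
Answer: $\frac{3048625}{38278507717} \approx 7.9643 \cdot 10^{-5}$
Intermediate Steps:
$Q = \frac{21}{145}$ ($Q = 0 \left(- \frac{1}{123}\right) + 21 \cdot \frac{1}{145} = 0 + \frac{21}{145} = \frac{21}{145} \approx 0.14483$)
$d{\left(h \right)} = 12 - 3 h^{3}$ ($d{\left(h \right)} = 12 - 3 h h h = 12 - 3 h^{2} h = 12 - 3 h^{3}$)
$\frac{1}{\left(-38 + 150\right)^{2} + d{\left(Q \right)}} = \frac{1}{\left(-38 + 150\right)^{2} + \left(12 - 3 \left(\frac{21}{145}\right)^{3}\right)} = \frac{1}{112^{2} + \left(12 - \frac{27783}{3048625}\right)} = \frac{1}{12544 + \left(12 - \frac{27783}{3048625}\right)} = \frac{1}{12544 + \frac{36555717}{3048625}} = \frac{1}{\frac{38278507717}{3048625}} = \frac{3048625}{38278507717}$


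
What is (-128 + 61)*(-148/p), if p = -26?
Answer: -4958/13 ≈ -381.38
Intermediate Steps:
(-128 + 61)*(-148/p) = (-128 + 61)*(-148/(-26)) = -(-9916)*(-1)/26 = -67*74/13 = -4958/13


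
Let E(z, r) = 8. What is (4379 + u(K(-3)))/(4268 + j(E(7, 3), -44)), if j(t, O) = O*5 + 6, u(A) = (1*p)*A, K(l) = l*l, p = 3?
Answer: 2203/2027 ≈ 1.0868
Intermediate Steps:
K(l) = l**2
u(A) = 3*A (u(A) = (1*3)*A = 3*A)
j(t, O) = 6 + 5*O (j(t, O) = 5*O + 6 = 6 + 5*O)
(4379 + u(K(-3)))/(4268 + j(E(7, 3), -44)) = (4379 + 3*(-3)**2)/(4268 + (6 + 5*(-44))) = (4379 + 3*9)/(4268 + (6 - 220)) = (4379 + 27)/(4268 - 214) = 4406/4054 = 4406*(1/4054) = 2203/2027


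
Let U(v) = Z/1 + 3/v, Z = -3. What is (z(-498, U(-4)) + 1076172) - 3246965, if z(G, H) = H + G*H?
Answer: -8675717/4 ≈ -2.1689e+6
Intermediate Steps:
U(v) = -3 + 3/v (U(v) = -3/1 + 3/v = -3*1 + 3/v = -3 + 3/v)
(z(-498, U(-4)) + 1076172) - 3246965 = ((-3 + 3/(-4))*(1 - 498) + 1076172) - 3246965 = ((-3 + 3*(-¼))*(-497) + 1076172) - 3246965 = ((-3 - ¾)*(-497) + 1076172) - 3246965 = (-15/4*(-497) + 1076172) - 3246965 = (7455/4 + 1076172) - 3246965 = 4312143/4 - 3246965 = -8675717/4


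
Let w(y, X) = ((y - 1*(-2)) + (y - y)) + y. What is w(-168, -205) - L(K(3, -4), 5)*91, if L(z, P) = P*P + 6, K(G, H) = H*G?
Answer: -3155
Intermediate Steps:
K(G, H) = G*H
w(y, X) = 2 + 2*y (w(y, X) = ((y + 2) + 0) + y = ((2 + y) + 0) + y = (2 + y) + y = 2 + 2*y)
L(z, P) = 6 + P² (L(z, P) = P² + 6 = 6 + P²)
w(-168, -205) - L(K(3, -4), 5)*91 = (2 + 2*(-168)) - (6 + 5²)*91 = (2 - 336) - (6 + 25)*91 = -334 - 31*91 = -334 - 1*2821 = -334 - 2821 = -3155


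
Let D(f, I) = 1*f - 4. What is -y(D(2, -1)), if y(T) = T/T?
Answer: -1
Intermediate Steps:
D(f, I) = -4 + f (D(f, I) = f - 4 = -4 + f)
y(T) = 1
-y(D(2, -1)) = -1*1 = -1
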